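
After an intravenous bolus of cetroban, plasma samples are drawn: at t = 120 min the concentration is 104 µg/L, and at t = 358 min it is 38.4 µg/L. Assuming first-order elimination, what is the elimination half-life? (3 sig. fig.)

166 minutes

k = ln(C₁/C₂) / (t₂ − t₁) = ln(104/38.4) / (358 − 120)
  = 0.9963 / 238.0 = 0.004186 min⁻¹
t½ = ln 2 / k = ln 2 / 0.004186 ≈ 166 minutes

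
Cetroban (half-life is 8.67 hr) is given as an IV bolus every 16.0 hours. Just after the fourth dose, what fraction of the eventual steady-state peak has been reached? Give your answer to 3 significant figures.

k = ln 2 / 8.67 = 0.07995 hr⁻¹
f_n = 1 − e^(−nkτ) = 1 − e^(−4 × 0.07995 × 16.0) = 1 − e^(−5.117) = 1 − 0.005996 ≈ 0.994

0.994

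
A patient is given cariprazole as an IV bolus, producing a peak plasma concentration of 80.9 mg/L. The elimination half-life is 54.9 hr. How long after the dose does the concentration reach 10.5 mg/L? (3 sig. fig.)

162 hours

k = ln 2 / 54.9 = 0.01263 hr⁻¹
C(t) = C₀ e^(−kt)  ⇒  t = ln(C₀/C) / k
t = ln(80.9/10.5) / 0.01263 = 2.042 / 0.01263 ≈ 162 hours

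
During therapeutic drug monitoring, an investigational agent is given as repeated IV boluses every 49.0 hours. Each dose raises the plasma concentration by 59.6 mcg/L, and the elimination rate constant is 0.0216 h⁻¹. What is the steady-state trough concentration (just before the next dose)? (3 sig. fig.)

Fraction remaining after one interval: e^(−kτ) = e^(−0.02160 × 49.0) = 0.3470
R = 1 / (1 − 0.3470) = 1.531
Css,max = 59.6 × 1.531 = 91.27 mcg/L
Css,min = Css,max × e^(−kτ) = 91.27 × 0.3470 ≈ 31.7 mcg/L

31.7 mcg/L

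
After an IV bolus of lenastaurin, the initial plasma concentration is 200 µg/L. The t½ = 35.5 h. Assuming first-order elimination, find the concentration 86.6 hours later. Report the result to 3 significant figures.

36.9 µg/L

k = ln 2 / 35.5 = 0.01953 h⁻¹
86.6 h is 2.439 half-lives, so C = 200 × (1/2)^2.439 = 200 × 0.1844 ≈ 36.9 µg/L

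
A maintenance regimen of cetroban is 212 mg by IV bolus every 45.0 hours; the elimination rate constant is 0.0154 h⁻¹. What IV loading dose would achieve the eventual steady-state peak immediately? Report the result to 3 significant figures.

424 mg

Accumulation ratio R = 1 / (1 − e^(−kτ)) = 1 / (1 − e^(−0.01540×45.0)) = 1 / (1 − 0.5001) = 2.000
Loading dose = maintenance dose × R = 212 × 2.000 ≈ 424 mg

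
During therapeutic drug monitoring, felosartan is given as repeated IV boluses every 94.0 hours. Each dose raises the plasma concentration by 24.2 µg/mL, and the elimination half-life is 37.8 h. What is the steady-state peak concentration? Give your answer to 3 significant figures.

29.5 µg/mL

k = ln 2 / 37.8 = 0.01834 h⁻¹
Fraction remaining after one interval: e^(−kτ) = e^(−0.01834 × 94.0) = 0.1784
R = 1 / (1 − 0.1784) = 1.217
Css,max = 24.2 × 1.217 ≈ 29.5 µg/mL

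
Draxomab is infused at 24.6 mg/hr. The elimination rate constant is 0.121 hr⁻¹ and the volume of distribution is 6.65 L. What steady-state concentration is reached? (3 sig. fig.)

CL = k · V = 0.121 × 6.65 = 0.8046 L/hr
Css = rate / CL = 24.6 / 0.8046 ≈ 30.6 mg/L

30.6 mg/L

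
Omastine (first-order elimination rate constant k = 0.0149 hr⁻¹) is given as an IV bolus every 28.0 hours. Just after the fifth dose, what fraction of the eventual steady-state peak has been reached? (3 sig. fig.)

f_n = 1 − e^(−nkτ) = 1 − e^(−5 × 0.01490 × 28.0) = 1 − e^(−2.086) = 1 − 0.1242 ≈ 0.876

0.876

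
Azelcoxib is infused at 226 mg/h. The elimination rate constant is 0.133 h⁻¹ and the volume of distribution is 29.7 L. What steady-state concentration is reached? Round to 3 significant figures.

57.2 µg/mL

CL = k · V = 0.133 × 29.7 = 3.950 L/h
Css = rate / CL = 226 / 3.950 ≈ 57.2 µg/mL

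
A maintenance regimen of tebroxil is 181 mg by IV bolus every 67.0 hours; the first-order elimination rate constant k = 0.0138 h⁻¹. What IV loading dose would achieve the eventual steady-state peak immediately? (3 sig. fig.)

Accumulation ratio R = 1 / (1 − e^(−kτ)) = 1 / (1 − e^(−0.01380×67.0)) = 1 / (1 − 0.3967) = 1.658
Loading dose = maintenance dose × R = 181 × 1.658 ≈ 300 mg

300 mg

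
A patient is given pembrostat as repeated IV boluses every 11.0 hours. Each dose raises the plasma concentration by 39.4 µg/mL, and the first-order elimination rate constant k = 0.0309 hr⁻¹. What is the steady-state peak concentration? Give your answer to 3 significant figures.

137 µg/mL

Fraction remaining after one interval: e^(−kτ) = e^(−0.03090 × 11.0) = 0.7118
R = 1 / (1 − 0.7118) = 3.470
Css,max = 39.4 × 3.470 ≈ 137 µg/mL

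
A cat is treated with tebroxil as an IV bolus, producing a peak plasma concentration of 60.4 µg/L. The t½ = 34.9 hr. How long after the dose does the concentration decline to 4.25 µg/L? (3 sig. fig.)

k = ln 2 / 34.9 = 0.01986 hr⁻¹
C(t) = C₀ e^(−kt)  ⇒  t = ln(C₀/C) / k
t = ln(60.4/4.25) / 0.01986 = 2.654 / 0.01986 ≈ 134 hours

134 hours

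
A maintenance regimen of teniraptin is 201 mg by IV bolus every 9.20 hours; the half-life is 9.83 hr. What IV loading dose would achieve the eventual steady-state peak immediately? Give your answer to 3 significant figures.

421 mg

k = ln 2 / 9.83 = 0.07051 hr⁻¹
Accumulation ratio R = 1 / (1 − e^(−kτ)) = 1 / (1 − e^(−0.07051×9.20)) = 1 / (1 − 0.5227) = 2.095
Loading dose = maintenance dose × R = 201 × 2.095 ≈ 421 mg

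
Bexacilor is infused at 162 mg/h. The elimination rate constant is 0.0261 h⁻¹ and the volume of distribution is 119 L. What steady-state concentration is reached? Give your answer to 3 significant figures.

CL = k · V = 0.0261 × 119 = 3.106 L/h
Css = rate / CL = 162 / 3.106 ≈ 52.2 mg/L

52.2 mg/L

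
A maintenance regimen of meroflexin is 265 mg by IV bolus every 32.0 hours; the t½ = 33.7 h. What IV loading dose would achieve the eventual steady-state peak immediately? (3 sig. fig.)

k = ln 2 / 33.7 = 0.02057 h⁻¹
Accumulation ratio R = 1 / (1 − e^(−kτ)) = 1 / (1 − e^(−0.02057×32.0)) = 1 / (1 − 0.5178) = 2.074
Loading dose = maintenance dose × R = 265 × 2.074 ≈ 550 mg

550 mg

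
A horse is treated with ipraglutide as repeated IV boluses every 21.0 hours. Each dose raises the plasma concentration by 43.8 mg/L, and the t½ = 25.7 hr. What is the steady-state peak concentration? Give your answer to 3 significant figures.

101 mg/L

k = ln 2 / 25.7 = 0.02697 hr⁻¹
Fraction remaining after one interval: e^(−kτ) = e^(−0.02697 × 21.0) = 0.5676
R = 1 / (1 − 0.5676) = 2.313
Css,max = 43.8 × 2.313 ≈ 101 mg/L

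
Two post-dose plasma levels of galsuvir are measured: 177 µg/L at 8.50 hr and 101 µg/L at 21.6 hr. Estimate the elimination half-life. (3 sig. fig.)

k = ln(C₁/C₂) / (t₂ − t₁) = ln(177/101) / (21.6 − 8.50)
  = 0.5610 / 13.10 = 0.04283 hr⁻¹
t½ = ln 2 / k = ln 2 / 0.04283 ≈ 16.2 hours

16.2 hours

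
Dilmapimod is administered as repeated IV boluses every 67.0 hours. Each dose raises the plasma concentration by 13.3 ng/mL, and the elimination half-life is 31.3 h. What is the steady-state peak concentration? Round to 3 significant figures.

17.2 ng/mL

k = ln 2 / 31.3 = 0.02215 h⁻¹
Fraction remaining after one interval: e^(−kτ) = e^(−0.02215 × 67.0) = 0.2268
R = 1 / (1 − 0.2268) = 1.293
Css,max = 13.3 × 1.293 ≈ 17.2 ng/mL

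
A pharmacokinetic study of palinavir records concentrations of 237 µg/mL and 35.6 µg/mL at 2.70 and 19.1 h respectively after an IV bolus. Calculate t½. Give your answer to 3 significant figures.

6.00 hours

k = ln(C₁/C₂) / (t₂ − t₁) = ln(237/35.6) / (19.1 − 2.70)
  = 1.896 / 16.40 = 0.1156 h⁻¹
t½ = ln 2 / k = ln 2 / 0.1156 ≈ 6.00 hours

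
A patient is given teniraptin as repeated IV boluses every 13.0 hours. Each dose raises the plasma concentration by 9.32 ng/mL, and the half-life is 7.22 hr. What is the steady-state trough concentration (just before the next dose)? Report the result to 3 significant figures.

k = ln 2 / 7.22 = 0.09600 hr⁻¹
Fraction remaining after one interval: e^(−kτ) = e^(−0.09600 × 13.0) = 0.2871
R = 1 / (1 − 0.2871) = 1.403
Css,max = 9.32 × 1.403 = 13.07 ng/mL
Css,min = Css,max × e^(−kτ) = 13.07 × 0.2871 ≈ 3.75 ng/mL

3.75 ng/mL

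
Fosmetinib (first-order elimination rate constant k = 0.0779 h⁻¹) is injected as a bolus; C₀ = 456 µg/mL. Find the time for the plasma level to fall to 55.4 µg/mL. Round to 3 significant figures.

27.1 hours

C(t) = C₀ e^(−kt)  ⇒  t = ln(C₀/C) / k
t = ln(456/55.4) / 0.07790 = 2.108 / 0.07790 ≈ 27.1 hours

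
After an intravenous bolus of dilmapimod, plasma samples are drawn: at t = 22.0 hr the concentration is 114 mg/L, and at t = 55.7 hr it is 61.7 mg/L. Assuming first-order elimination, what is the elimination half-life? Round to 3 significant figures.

k = ln(C₁/C₂) / (t₂ − t₁) = ln(114/61.7) / (55.7 − 22.0)
  = 0.6139 / 33.70 = 0.01822 hr⁻¹
t½ = ln 2 / k = ln 2 / 0.01822 ≈ 38.0 hours

38.0 hours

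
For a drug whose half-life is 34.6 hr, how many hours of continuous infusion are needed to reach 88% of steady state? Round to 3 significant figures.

106 hours

k = ln 2 / 34.6 = 0.02003 hr⁻¹
f = 1 − e^(−kt)  ⇒  t = −ln(1 − f) / k
t = −ln(1 − 0.88) / 0.02003 = 2.120 / 0.02003 ≈ 106 hours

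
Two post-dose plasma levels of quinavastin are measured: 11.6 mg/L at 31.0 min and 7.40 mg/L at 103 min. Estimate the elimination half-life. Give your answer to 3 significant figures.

111 minutes

k = ln(C₁/C₂) / (t₂ − t₁) = ln(11.6/7.40) / (103 − 31.0)
  = 0.4495 / 72.00 = 0.006243 min⁻¹
t½ = ln 2 / k = ln 2 / 0.006243 ≈ 111 minutes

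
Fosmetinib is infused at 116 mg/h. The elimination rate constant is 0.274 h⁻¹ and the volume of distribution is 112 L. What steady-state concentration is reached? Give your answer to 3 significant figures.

3.78 µg/mL

CL = k · V = 0.274 × 112 = 30.69 L/h
Css = rate / CL = 116 / 30.69 ≈ 3.78 µg/mL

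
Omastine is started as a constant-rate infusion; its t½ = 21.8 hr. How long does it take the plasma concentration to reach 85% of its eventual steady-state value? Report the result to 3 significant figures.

k = ln 2 / 21.8 = 0.03180 hr⁻¹
f = 1 − e^(−kt)  ⇒  t = −ln(1 − f) / k
t = −ln(1 − 0.85) / 0.03180 = 1.897 / 0.03180 ≈ 59.7 hours

59.7 hours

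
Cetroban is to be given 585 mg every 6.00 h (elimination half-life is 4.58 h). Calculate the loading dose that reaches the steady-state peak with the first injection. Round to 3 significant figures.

980 mg

k = ln 2 / 4.58 = 0.1513 h⁻¹
Accumulation ratio R = 1 / (1 − e^(−kτ)) = 1 / (1 − e^(−0.1513×6.00)) = 1 / (1 − 0.4033) = 1.676
Loading dose = maintenance dose × R = 585 × 1.676 ≈ 980 mg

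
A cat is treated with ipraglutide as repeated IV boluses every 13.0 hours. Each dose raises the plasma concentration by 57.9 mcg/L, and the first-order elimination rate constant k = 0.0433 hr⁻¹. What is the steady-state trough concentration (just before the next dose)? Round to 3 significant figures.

76.6 mcg/L

Fraction remaining after one interval: e^(−kτ) = e^(−0.04330 × 13.0) = 0.5696
R = 1 / (1 − 0.5696) = 2.323
Css,max = 57.9 × 2.323 = 134.5 mcg/L
Css,min = Css,max × e^(−kτ) = 134.5 × 0.5696 ≈ 76.6 mcg/L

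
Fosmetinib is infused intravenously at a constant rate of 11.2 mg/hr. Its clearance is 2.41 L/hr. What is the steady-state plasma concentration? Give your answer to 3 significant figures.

Css = infusion rate / CL = 11.2 / 2.41 ≈ 4.65 µg/mL

4.65 µg/mL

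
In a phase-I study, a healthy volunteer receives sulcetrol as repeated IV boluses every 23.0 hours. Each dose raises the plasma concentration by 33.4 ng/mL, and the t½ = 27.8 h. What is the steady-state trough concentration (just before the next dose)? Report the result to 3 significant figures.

k = ln 2 / 27.8 = 0.02493 h⁻¹
Fraction remaining after one interval: e^(−kτ) = e^(−0.02493 × 23.0) = 0.5636
R = 1 / (1 − 0.5636) = 2.291
Css,max = 33.4 × 2.291 = 76.53 ng/mL
Css,min = Css,max × e^(−kτ) = 76.53 × 0.5636 ≈ 43.1 ng/mL

43.1 ng/mL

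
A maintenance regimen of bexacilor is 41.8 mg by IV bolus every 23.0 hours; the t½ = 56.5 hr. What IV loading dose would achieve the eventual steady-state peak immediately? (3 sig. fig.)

170 mg

k = ln 2 / 56.5 = 0.01227 hr⁻¹
Accumulation ratio R = 1 / (1 − e^(−kτ)) = 1 / (1 − e^(−0.01227×23.0)) = 1 / (1 − 0.7541) = 4.067
Loading dose = maintenance dose × R = 41.8 × 4.067 ≈ 170 mg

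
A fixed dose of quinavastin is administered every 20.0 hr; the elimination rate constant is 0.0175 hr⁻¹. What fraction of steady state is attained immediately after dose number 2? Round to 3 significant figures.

f_n = 1 − e^(−nkτ) = 1 − e^(−2 × 0.01750 × 20.0) = 1 − e^(−0.7000) = 1 − 0.4966 ≈ 0.503

0.503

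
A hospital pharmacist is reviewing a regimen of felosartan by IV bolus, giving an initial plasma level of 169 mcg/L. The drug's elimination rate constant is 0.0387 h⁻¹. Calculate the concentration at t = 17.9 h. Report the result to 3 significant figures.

84.5 mcg/L

C(t) = C₀ e^(−kt) = 169 × e^(−0.03870 × 17.9) = 169 × e^(−0.6927) = 169 × 0.5002 ≈ 84.5 mcg/L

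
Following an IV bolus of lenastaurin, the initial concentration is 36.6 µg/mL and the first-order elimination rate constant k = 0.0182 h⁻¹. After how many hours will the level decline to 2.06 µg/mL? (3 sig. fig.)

158 hours

C(t) = C₀ e^(−kt)  ⇒  t = ln(C₀/C) / k
t = ln(36.6/2.06) / 0.01820 = 2.877 / 0.01820 ≈ 158 hours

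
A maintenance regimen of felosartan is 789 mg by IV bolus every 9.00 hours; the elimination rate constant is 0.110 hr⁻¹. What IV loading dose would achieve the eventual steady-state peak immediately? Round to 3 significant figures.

1260 mg

Accumulation ratio R = 1 / (1 − e^(−kτ)) = 1 / (1 − e^(−0.1100×9.00)) = 1 / (1 − 0.3716) = 1.591
Loading dose = maintenance dose × R = 789 × 1.591 ≈ 1260 mg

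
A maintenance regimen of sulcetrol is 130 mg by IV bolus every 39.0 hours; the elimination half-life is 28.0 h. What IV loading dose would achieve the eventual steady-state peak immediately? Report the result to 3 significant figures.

210 mg

k = ln 2 / 28.0 = 0.02476 h⁻¹
Accumulation ratio R = 1 / (1 − e^(−kτ)) = 1 / (1 − e^(−0.02476×39.0)) = 1 / (1 − 0.3808) = 1.615
Loading dose = maintenance dose × R = 130 × 1.615 ≈ 210 mg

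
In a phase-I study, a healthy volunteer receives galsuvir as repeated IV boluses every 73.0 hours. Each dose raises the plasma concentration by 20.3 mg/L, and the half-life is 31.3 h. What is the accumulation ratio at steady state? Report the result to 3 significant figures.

k = ln 2 / 31.3 = 0.02215 h⁻¹
Fraction remaining after one interval: e^(−kτ) = e^(−0.02215 × 73.0) = 0.1986
R = 1 / (1 − 0.1986) = 1 / 0.8014 ≈ 1.25

1.25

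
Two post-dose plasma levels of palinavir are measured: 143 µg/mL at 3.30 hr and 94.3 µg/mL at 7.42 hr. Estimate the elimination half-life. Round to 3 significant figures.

k = ln(C₁/C₂) / (t₂ − t₁) = ln(143/94.3) / (7.42 − 3.30)
  = 0.4164 / 4.120 = 0.1011 hr⁻¹
t½ = ln 2 / k = ln 2 / 0.1011 ≈ 6.86 hours

6.86 hours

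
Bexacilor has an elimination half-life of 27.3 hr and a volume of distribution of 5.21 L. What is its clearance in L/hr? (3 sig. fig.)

0.132 L/hr

k = ln 2 / t½ = ln 2 / 27.3 = 0.02539 hr⁻¹
CL = k · V = 0.02539 × 5.21 ≈ 0.132 L/hr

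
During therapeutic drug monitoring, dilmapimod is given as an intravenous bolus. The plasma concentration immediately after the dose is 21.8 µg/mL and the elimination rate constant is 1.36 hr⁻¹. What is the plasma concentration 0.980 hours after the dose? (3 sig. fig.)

C(t) = C₀ e^(−kt) = 21.8 × e^(−1.360 × 0.980) = 21.8 × e^(−1.333) = 21.8 × 0.2637 ≈ 5.75 µg/mL

5.75 µg/mL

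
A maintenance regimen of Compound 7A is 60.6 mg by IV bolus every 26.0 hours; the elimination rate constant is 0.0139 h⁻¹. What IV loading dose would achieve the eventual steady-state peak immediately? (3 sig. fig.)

Accumulation ratio R = 1 / (1 − e^(−kτ)) = 1 / (1 − e^(−0.01390×26.0)) = 1 / (1 − 0.6967) = 3.297
Loading dose = maintenance dose × R = 60.6 × 3.297 ≈ 200 mg

200 mg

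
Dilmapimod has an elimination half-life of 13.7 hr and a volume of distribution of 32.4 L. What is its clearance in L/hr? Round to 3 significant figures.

1.64 L/hr

k = ln 2 / t½ = ln 2 / 13.7 = 0.05059 hr⁻¹
CL = k · V = 0.05059 × 32.4 ≈ 1.64 L/hr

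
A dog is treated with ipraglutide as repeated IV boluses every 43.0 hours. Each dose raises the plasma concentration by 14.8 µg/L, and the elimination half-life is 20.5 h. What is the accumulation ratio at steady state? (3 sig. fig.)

1.30

k = ln 2 / 20.5 = 0.03381 h⁻¹
Fraction remaining after one interval: e^(−kτ) = e^(−0.03381 × 43.0) = 0.2337
R = 1 / (1 − 0.2337) = 1 / 0.7663 ≈ 1.30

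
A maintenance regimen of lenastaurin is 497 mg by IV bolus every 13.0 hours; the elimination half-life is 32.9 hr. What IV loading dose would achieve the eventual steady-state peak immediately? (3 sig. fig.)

2070 mg

k = ln 2 / 32.9 = 0.02107 hr⁻¹
Accumulation ratio R = 1 / (1 − e^(−kτ)) = 1 / (1 − e^(−0.02107×13.0)) = 1 / (1 − 0.7604) = 4.174
Loading dose = maintenance dose × R = 497 × 4.174 ≈ 2070 mg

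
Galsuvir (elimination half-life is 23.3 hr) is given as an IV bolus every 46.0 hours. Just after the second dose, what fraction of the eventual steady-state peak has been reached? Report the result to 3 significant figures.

0.935

k = ln 2 / 23.3 = 0.02975 hr⁻¹
f_n = 1 − e^(−nkτ) = 1 − e^(−2 × 0.02975 × 46.0) = 1 − e^(−2.737) = 1 − 0.06477 ≈ 0.935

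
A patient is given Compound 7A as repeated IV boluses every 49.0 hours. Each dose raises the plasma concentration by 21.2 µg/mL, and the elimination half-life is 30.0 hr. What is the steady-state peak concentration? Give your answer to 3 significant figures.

k = ln 2 / 30.0 = 0.02310 hr⁻¹
Fraction remaining after one interval: e^(−kτ) = e^(−0.02310 × 49.0) = 0.3223
R = 1 / (1 − 0.3223) = 1.476
Css,max = 21.2 × 1.476 ≈ 31.3 µg/mL

31.3 µg/mL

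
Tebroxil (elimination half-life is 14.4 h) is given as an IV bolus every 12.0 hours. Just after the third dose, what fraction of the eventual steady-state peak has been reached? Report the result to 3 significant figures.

k = ln 2 / 14.4 = 0.04814 h⁻¹
f_n = 1 − e^(−nkτ) = 1 − e^(−3 × 0.04814 × 12.0) = 1 − e^(−1.733) = 1 − 0.1768 ≈ 0.823

0.823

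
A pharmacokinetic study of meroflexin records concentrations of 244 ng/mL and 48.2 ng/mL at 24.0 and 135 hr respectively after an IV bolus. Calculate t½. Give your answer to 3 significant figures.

47.4 hours

k = ln(C₁/C₂) / (t₂ − t₁) = ln(244/48.2) / (135 − 24.0)
  = 1.622 / 111.0 = 0.01461 hr⁻¹
t½ = ln 2 / k = ln 2 / 0.01461 ≈ 47.4 hours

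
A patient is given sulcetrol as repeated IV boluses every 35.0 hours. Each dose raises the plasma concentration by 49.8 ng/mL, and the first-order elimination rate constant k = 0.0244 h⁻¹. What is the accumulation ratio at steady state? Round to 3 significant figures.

Fraction remaining after one interval: e^(−kτ) = e^(−0.02440 × 35.0) = 0.4257
R = 1 / (1 − 0.4257) = 1 / 0.5743 ≈ 1.74

1.74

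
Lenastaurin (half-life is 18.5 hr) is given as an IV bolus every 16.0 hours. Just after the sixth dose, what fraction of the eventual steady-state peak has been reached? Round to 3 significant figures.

0.973

k = ln 2 / 18.5 = 0.03747 hr⁻¹
f_n = 1 − e^(−nkτ) = 1 − e^(−6 × 0.03747 × 16.0) = 1 − e^(−3.597) = 1 − 0.02741 ≈ 0.973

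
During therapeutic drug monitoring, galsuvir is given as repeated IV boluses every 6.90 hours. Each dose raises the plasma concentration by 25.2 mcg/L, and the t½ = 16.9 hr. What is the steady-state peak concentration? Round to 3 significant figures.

102 mcg/L

k = ln 2 / 16.9 = 0.04101 hr⁻¹
Fraction remaining after one interval: e^(−kτ) = e^(−0.04101 × 6.90) = 0.7535
R = 1 / (1 − 0.7535) = 4.057
Css,max = 25.2 × 4.057 ≈ 102 mcg/L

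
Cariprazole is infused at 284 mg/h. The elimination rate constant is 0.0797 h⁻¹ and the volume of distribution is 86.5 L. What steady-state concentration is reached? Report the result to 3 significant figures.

CL = k · V = 0.0797 × 86.5 = 6.894 L/h
Css = rate / CL = 284 / 6.894 ≈ 41.2 µg/mL

41.2 µg/mL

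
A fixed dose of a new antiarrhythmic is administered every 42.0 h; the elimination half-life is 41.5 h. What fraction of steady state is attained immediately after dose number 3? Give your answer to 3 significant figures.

0.878

k = ln 2 / 41.5 = 0.01670 h⁻¹
f_n = 1 − e^(−nkτ) = 1 − e^(−3 × 0.01670 × 42.0) = 1 − e^(−2.104) = 1 − 0.1219 ≈ 0.878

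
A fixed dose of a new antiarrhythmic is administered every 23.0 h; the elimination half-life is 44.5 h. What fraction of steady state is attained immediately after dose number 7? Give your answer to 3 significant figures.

0.919

k = ln 2 / 44.5 = 0.01558 h⁻¹
f_n = 1 − e^(−nkτ) = 1 − e^(−7 × 0.01558 × 23.0) = 1 − e^(−2.508) = 1 − 0.08145 ≈ 0.919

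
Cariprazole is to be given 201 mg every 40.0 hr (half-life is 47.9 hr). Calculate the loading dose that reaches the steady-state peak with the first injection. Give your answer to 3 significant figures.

457 mg

k = ln 2 / 47.9 = 0.01447 hr⁻¹
Accumulation ratio R = 1 / (1 − e^(−kτ)) = 1 / (1 − e^(−0.01447×40.0)) = 1 / (1 − 0.5606) = 2.276
Loading dose = maintenance dose × R = 201 × 2.276 ≈ 457 mg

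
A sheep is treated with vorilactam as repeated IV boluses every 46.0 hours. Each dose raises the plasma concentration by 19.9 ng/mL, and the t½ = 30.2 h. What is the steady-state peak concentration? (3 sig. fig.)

30.5 ng/mL

k = ln 2 / 30.2 = 0.02295 h⁻¹
Fraction remaining after one interval: e^(−kτ) = e^(−0.02295 × 46.0) = 0.3479
R = 1 / (1 − 0.3479) = 1.534
Css,max = 19.9 × 1.534 ≈ 30.5 ng/mL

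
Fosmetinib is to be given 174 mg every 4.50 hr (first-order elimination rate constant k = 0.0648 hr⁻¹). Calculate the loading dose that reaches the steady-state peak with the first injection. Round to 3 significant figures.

688 mg

Accumulation ratio R = 1 / (1 − e^(−kτ)) = 1 / (1 − e^(−0.06480×4.50)) = 1 / (1 − 0.7471) = 3.954
Loading dose = maintenance dose × R = 174 × 3.954 ≈ 688 mg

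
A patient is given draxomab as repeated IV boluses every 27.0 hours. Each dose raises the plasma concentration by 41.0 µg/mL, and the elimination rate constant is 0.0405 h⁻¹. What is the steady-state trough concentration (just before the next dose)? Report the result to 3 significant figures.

20.7 µg/mL

Fraction remaining after one interval: e^(−kτ) = e^(−0.04050 × 27.0) = 0.3350
R = 1 / (1 − 0.3350) = 1.504
Css,max = 41.0 × 1.504 = 61.66 µg/mL
Css,min = Css,max × e^(−kτ) = 61.66 × 0.3350 ≈ 20.7 µg/mL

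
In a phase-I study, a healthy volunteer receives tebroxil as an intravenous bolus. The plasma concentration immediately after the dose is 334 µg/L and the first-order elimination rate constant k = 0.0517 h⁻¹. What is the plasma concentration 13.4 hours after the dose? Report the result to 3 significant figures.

167 µg/L

C(t) = C₀ e^(−kt) = 334 × e^(−0.05170 × 13.4) = 334 × e^(−0.6928) = 334 × 0.5002 ≈ 167 µg/L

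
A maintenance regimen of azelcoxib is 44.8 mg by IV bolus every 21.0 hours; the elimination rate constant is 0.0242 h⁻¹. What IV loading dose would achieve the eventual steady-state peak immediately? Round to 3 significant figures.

Accumulation ratio R = 1 / (1 − e^(−kτ)) = 1 / (1 − e^(−0.02420×21.0)) = 1 / (1 − 0.6016) = 2.510
Loading dose = maintenance dose × R = 44.8 × 2.510 ≈ 112 mg

112 mg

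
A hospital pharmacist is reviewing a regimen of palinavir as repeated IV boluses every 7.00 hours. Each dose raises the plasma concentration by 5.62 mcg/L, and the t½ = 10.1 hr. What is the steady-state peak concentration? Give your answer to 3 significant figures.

14.7 mcg/L

k = ln 2 / 10.1 = 0.06863 hr⁻¹
Fraction remaining after one interval: e^(−kτ) = e^(−0.06863 × 7.00) = 0.6185
R = 1 / (1 − 0.6185) = 2.621
Css,max = 5.62 × 2.621 ≈ 14.7 mcg/L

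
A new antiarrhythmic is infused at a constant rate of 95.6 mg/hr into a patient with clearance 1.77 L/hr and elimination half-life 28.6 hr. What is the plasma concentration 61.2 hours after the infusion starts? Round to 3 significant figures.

41.8 mg/L

Css = rate / CL = 95.6 / 1.77 = 54.01 mg/L
k = ln 2 / 28.6 = 0.02424 hr⁻¹
C(t) = Css (1 − e^(−kt)) = 54.01 × (1 − e^(−1.483)) = 54.01 × 0.7731 ≈ 41.8 mg/L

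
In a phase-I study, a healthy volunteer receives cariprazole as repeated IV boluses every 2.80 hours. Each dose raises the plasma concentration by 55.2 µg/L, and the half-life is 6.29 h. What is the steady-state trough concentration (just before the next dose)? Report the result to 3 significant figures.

k = ln 2 / 6.29 = 0.1102 h⁻¹
Fraction remaining after one interval: e^(−kτ) = e^(−0.1102 × 2.80) = 0.7345
R = 1 / (1 − 0.7345) = 3.767
Css,max = 55.2 × 3.767 = 207.9 µg/L
Css,min = Css,max × e^(−kτ) = 207.9 × 0.7345 ≈ 153 µg/L

153 µg/L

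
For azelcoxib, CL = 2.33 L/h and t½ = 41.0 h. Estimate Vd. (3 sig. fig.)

138 L

k = ln 2 / t½ = ln 2 / 41.0 = 0.01691 h⁻¹
V = CL / k = 2.33 / 0.01691 ≈ 138 L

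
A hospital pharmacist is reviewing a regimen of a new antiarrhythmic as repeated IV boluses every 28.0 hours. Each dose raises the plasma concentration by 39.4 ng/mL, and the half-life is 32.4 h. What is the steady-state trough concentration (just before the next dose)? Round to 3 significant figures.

k = ln 2 / 32.4 = 0.02139 h⁻¹
Fraction remaining after one interval: e^(−kτ) = e^(−0.02139 × 28.0) = 0.5494
R = 1 / (1 − 0.5494) = 2.219
Css,max = 39.4 × 2.219 = 87.43 ng/mL
Css,min = Css,max × e^(−kτ) = 87.43 × 0.5494 ≈ 48.0 ng/mL

48.0 ng/mL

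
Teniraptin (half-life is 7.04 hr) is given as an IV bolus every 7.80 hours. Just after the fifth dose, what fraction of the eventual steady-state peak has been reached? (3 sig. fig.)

0.979

k = ln 2 / 7.04 = 0.09846 hr⁻¹
f_n = 1 − e^(−nkτ) = 1 − e^(−5 × 0.09846 × 7.80) = 1 − e^(−3.840) = 1 − 0.02150 ≈ 0.979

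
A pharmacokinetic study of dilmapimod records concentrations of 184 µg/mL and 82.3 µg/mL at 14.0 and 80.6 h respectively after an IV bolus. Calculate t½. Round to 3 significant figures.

k = ln(C₁/C₂) / (t₂ − t₁) = ln(184/82.3) / (80.6 − 14.0)
  = 0.8046 / 66.60 = 0.01208 h⁻¹
t½ = ln 2 / k = ln 2 / 0.01208 ≈ 57.4 hours

57.4 hours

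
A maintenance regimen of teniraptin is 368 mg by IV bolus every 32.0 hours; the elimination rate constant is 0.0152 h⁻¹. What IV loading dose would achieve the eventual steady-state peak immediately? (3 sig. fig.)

Accumulation ratio R = 1 / (1 − e^(−kτ)) = 1 / (1 − e^(−0.01520×32.0)) = 1 / (1 − 0.6148) = 2.596
Loading dose = maintenance dose × R = 368 × 2.596 ≈ 955 mg

955 mg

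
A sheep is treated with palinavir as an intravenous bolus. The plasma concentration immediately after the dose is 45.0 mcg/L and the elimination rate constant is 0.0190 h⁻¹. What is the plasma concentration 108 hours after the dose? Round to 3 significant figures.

C(t) = C₀ e^(−kt) = 45.0 × e^(−0.01900 × 108) = 45.0 × e^(−2.052) = 45.0 × 0.1285 ≈ 5.78 mcg/L

5.78 mcg/L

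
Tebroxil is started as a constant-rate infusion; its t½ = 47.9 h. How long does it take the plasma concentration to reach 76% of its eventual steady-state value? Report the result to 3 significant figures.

k = ln 2 / 47.9 = 0.01447 h⁻¹
f = 1 − e^(−kt)  ⇒  t = −ln(1 − f) / k
t = −ln(1 − 0.76) / 0.01447 = 1.427 / 0.01447 ≈ 98.6 hours

98.6 hours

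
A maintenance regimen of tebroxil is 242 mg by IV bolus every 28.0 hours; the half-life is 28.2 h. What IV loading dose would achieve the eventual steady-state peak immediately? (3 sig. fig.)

k = ln 2 / 28.2 = 0.02458 h⁻¹
Accumulation ratio R = 1 / (1 − e^(−kτ)) = 1 / (1 − e^(−0.02458×28.0)) = 1 / (1 − 0.5025) = 2.010
Loading dose = maintenance dose × R = 242 × 2.010 ≈ 486 mg

486 mg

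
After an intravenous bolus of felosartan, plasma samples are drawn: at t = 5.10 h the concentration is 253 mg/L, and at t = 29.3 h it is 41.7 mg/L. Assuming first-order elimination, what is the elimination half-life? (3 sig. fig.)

9.30 hours

k = ln(C₁/C₂) / (t₂ − t₁) = ln(253/41.7) / (29.3 − 5.10)
  = 1.803 / 24.20 = 0.07450 h⁻¹
t½ = ln 2 / k = ln 2 / 0.07450 ≈ 9.30 hours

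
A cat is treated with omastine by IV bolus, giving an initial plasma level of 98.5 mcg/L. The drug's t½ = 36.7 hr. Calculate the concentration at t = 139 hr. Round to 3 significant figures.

k = ln 2 / 36.7 = 0.01889 hr⁻¹
139 hr is 3.787 half-lives, so C = 98.5 × (1/2)^3.787 = 98.5 × 0.07242 ≈ 7.13 mcg/L

7.13 mcg/L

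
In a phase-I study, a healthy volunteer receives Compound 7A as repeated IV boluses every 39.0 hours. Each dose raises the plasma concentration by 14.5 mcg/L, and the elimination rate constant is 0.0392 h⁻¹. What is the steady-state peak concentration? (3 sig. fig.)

Fraction remaining after one interval: e^(−kτ) = e^(−0.03920 × 39.0) = 0.2168
R = 1 / (1 − 0.2168) = 1.277
Css,max = 14.5 × 1.277 ≈ 18.5 mcg/L

18.5 mcg/L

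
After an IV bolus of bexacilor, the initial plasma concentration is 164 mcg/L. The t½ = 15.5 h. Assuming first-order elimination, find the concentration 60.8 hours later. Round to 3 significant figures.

k = ln 2 / 15.5 = 0.04472 h⁻¹
C(t) = C₀ e^(−kt) = 164 × e^(−0.04472 × 60.8) = 164 × e^(−2.719) = 164 × 0.06595 ≈ 10.8 mcg/L

10.8 mcg/L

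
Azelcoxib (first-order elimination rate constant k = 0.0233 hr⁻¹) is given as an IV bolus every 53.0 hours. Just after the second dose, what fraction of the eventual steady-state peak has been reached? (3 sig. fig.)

0.915

f_n = 1 − e^(−nkτ) = 1 − e^(−2 × 0.02330 × 53.0) = 1 − e^(−2.470) = 1 − 0.08460 ≈ 0.915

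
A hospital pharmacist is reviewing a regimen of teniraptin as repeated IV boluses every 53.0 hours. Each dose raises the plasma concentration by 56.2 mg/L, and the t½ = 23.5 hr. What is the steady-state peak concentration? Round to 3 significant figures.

k = ln 2 / 23.5 = 0.02950 hr⁻¹
Fraction remaining after one interval: e^(−kτ) = e^(−0.02950 × 53.0) = 0.2095
R = 1 / (1 − 0.2095) = 1.265
Css,max = 56.2 × 1.265 ≈ 71.1 mg/L

71.1 mg/L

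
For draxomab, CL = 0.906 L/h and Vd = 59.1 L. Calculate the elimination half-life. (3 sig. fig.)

45.2 hours

k = CL / V = 0.906 / 59.1 = 0.01533 h⁻¹
t½ = ln 2 / k = ln 2 / 0.01533 ≈ 45.2 hours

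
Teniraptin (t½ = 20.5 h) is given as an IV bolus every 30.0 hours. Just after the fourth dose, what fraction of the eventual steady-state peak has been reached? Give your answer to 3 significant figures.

k = ln 2 / 20.5 = 0.03381 h⁻¹
f_n = 1 − e^(−nkτ) = 1 − e^(−4 × 0.03381 × 30.0) = 1 − e^(−4.057) = 1 − 0.01729 ≈ 0.983

0.983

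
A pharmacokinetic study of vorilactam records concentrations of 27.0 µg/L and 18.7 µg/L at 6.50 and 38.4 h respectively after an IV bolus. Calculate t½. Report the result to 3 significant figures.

k = ln(C₁/C₂) / (t₂ − t₁) = ln(27.0/18.7) / (38.4 − 6.50)
  = 0.3673 / 31.90 = 0.01151 h⁻¹
t½ = ln 2 / k = ln 2 / 0.01151 ≈ 60.2 hours

60.2 hours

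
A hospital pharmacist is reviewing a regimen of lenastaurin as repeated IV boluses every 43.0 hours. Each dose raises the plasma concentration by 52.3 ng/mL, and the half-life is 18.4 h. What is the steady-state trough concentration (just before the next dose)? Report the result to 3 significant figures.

k = ln 2 / 18.4 = 0.03767 h⁻¹
Fraction remaining after one interval: e^(−kτ) = e^(−0.03767 × 43.0) = 0.1979
R = 1 / (1 − 0.1979) = 1.247
Css,max = 52.3 × 1.247 = 65.21 ng/mL
Css,min = Css,max × e^(−kτ) = 65.21 × 0.1979 ≈ 12.9 ng/mL

12.9 ng/mL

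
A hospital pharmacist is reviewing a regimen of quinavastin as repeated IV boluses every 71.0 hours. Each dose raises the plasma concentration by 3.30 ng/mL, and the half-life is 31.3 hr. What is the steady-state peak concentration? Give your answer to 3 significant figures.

4.16 ng/mL

k = ln 2 / 31.3 = 0.02215 hr⁻¹
Fraction remaining after one interval: e^(−kτ) = e^(−0.02215 × 71.0) = 0.2076
R = 1 / (1 − 0.2076) = 1.262
Css,max = 3.30 × 1.262 ≈ 4.16 ng/mL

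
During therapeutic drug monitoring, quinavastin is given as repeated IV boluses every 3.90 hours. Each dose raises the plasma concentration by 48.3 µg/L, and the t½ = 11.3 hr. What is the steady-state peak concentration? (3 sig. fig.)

k = ln 2 / 11.3 = 0.06134 hr⁻¹
Fraction remaining after one interval: e^(−kτ) = e^(−0.06134 × 3.90) = 0.7872
R = 1 / (1 − 0.7872) = 4.700
Css,max = 48.3 × 4.700 ≈ 227 µg/L

227 µg/L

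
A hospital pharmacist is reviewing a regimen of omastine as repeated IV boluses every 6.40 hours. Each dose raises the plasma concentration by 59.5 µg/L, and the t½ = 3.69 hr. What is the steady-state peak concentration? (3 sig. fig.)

85.1 µg/L

k = ln 2 / 3.69 = 0.1878 hr⁻¹
Fraction remaining after one interval: e^(−kτ) = e^(−0.1878 × 6.40) = 0.3005
R = 1 / (1 − 0.3005) = 1.430
Css,max = 59.5 × 1.430 ≈ 85.1 µg/L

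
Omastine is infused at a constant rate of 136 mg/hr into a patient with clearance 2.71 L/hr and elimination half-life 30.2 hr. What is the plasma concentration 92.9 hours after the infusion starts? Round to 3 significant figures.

Css = rate / CL = 136 / 2.71 = 50.18 µg/mL
k = ln 2 / 30.2 = 0.02295 hr⁻¹
C(t) = Css (1 − e^(−kt)) = 50.18 × (1 − e^(−2.132)) = 50.18 × 0.8814 ≈ 44.2 µg/mL

44.2 µg/mL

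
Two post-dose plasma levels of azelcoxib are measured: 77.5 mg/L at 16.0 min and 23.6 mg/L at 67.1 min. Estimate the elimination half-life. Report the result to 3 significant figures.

k = ln(C₁/C₂) / (t₂ − t₁) = ln(77.5/23.6) / (67.1 − 16.0)
  = 1.189 / 51.10 = 0.02327 min⁻¹
t½ = ln 2 / k = ln 2 / 0.02327 ≈ 29.8 minutes

29.8 minutes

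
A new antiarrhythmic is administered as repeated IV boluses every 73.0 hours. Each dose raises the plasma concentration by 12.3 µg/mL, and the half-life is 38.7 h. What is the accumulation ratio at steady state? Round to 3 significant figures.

1.37

k = ln 2 / 38.7 = 0.01791 h⁻¹
Fraction remaining after one interval: e^(−kτ) = e^(−0.01791 × 73.0) = 0.2705
R = 1 / (1 − 0.2705) = 1 / 0.7295 ≈ 1.37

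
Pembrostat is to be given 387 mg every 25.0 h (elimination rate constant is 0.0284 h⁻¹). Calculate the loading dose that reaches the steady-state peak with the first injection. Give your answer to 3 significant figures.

761 mg

Accumulation ratio R = 1 / (1 − e^(−kτ)) = 1 / (1 − e^(−0.02840×25.0)) = 1 / (1 − 0.4916) = 1.967
Loading dose = maintenance dose × R = 387 × 1.967 ≈ 761 mg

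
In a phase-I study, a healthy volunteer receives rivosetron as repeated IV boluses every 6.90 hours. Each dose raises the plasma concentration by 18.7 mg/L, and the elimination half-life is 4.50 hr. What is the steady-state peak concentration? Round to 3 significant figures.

k = ln 2 / 4.50 = 0.1540 hr⁻¹
Fraction remaining after one interval: e^(−kτ) = e^(−0.1540 × 6.90) = 0.3455
R = 1 / (1 − 0.3455) = 1.528
Css,max = 18.7 × 1.528 ≈ 28.6 mg/L

28.6 mg/L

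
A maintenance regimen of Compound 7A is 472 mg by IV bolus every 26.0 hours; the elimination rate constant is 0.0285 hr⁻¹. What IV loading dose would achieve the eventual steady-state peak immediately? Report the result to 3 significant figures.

Accumulation ratio R = 1 / (1 − e^(−kτ)) = 1 / (1 − e^(−0.02850×26.0)) = 1 / (1 − 0.4766) = 1.911
Loading dose = maintenance dose × R = 472 × 1.911 ≈ 902 mg

902 mg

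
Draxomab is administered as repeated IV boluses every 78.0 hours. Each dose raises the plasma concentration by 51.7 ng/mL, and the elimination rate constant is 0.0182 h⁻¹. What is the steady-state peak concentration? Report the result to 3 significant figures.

Fraction remaining after one interval: e^(−kτ) = e^(−0.01820 × 78.0) = 0.2418
R = 1 / (1 − 0.2418) = 1.319
Css,max = 51.7 × 1.319 ≈ 68.2 ng/mL

68.2 ng/mL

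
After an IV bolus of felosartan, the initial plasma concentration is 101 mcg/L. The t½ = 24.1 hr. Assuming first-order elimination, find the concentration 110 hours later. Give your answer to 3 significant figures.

4.27 mcg/L

k = ln 2 / 24.1 = 0.02876 hr⁻¹
C(t) = C₀ e^(−kt) = 101 × e^(−0.02876 × 110) = 101 × e^(−3.164) = 101 × 0.04227 ≈ 4.27 mcg/L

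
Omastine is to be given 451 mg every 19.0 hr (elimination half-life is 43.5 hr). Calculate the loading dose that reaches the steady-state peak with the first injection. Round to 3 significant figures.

1730 mg

k = ln 2 / 43.5 = 0.01593 hr⁻¹
Accumulation ratio R = 1 / (1 − e^(−kτ)) = 1 / (1 − e^(−0.01593×19.0)) = 1 / (1 − 0.7388) = 3.828
Loading dose = maintenance dose × R = 451 × 3.828 ≈ 1730 mg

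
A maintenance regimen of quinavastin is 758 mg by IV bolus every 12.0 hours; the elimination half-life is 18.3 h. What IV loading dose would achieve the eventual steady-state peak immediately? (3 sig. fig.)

k = ln 2 / 18.3 = 0.03788 h⁻¹
Accumulation ratio R = 1 / (1 − e^(−kτ)) = 1 / (1 − e^(−0.03788×12.0)) = 1 / (1 − 0.6348) = 2.738
Loading dose = maintenance dose × R = 758 × 2.738 ≈ 2080 mg

2080 mg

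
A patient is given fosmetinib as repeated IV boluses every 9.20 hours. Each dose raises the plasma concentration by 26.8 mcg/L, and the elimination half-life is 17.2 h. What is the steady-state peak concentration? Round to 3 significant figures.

k = ln 2 / 17.2 = 0.04030 h⁻¹
Fraction remaining after one interval: e^(−kτ) = e^(−0.04030 × 9.20) = 0.6902
R = 1 / (1 − 0.6902) = 3.228
Css,max = 26.8 × 3.228 ≈ 86.5 mcg/L

86.5 mcg/L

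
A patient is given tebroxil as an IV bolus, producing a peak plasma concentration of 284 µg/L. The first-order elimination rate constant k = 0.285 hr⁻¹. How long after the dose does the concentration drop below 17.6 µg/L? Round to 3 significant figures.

C(t) = C₀ e^(−kt)  ⇒  t = ln(C₀/C) / k
t = ln(284/17.6) / 0.2850 = 2.781 / 0.2850 ≈ 9.76 hours

9.76 hours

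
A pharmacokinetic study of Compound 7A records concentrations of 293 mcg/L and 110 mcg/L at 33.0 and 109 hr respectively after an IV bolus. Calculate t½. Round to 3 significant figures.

k = ln(C₁/C₂) / (t₂ − t₁) = ln(293/110) / (109 − 33.0)
  = 0.9797 / 76.00 = 0.01289 hr⁻¹
t½ = ln 2 / k = ln 2 / 0.01289 ≈ 53.8 hours

53.8 hours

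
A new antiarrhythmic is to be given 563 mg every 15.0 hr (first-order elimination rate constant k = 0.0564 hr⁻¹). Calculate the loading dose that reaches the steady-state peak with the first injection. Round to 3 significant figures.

Accumulation ratio R = 1 / (1 − e^(−kτ)) = 1 / (1 − e^(−0.05640×15.0)) = 1 / (1 − 0.4291) = 1.752
Loading dose = maintenance dose × R = 563 × 1.752 ≈ 986 mg

986 mg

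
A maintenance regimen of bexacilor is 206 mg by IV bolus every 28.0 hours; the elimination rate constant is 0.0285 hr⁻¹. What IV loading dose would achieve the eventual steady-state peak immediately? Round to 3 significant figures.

375 mg

Accumulation ratio R = 1 / (1 − e^(−kτ)) = 1 / (1 − e^(−0.02850×28.0)) = 1 / (1 − 0.4502) = 1.819
Loading dose = maintenance dose × R = 206 × 1.819 ≈ 375 mg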